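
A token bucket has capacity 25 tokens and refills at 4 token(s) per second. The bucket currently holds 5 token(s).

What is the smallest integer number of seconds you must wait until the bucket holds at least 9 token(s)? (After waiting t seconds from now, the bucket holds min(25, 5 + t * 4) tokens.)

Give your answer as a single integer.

Need 5 + t * 4 >= 9, so t >= 4/4.
Smallest integer t = ceil(4/4) = 1.

Answer: 1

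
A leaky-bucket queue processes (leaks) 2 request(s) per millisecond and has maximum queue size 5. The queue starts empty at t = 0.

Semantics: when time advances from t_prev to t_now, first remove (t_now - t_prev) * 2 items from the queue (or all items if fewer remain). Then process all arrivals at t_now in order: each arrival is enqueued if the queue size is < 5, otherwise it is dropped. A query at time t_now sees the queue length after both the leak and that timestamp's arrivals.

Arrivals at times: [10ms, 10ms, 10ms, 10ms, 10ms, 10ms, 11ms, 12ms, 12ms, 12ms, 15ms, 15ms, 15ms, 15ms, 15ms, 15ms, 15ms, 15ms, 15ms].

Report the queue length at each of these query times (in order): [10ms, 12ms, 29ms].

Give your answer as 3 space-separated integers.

Answer: 5 5 0

Derivation:
Queue lengths at query times:
  query t=10ms: backlog = 5
  query t=12ms: backlog = 5
  query t=29ms: backlog = 0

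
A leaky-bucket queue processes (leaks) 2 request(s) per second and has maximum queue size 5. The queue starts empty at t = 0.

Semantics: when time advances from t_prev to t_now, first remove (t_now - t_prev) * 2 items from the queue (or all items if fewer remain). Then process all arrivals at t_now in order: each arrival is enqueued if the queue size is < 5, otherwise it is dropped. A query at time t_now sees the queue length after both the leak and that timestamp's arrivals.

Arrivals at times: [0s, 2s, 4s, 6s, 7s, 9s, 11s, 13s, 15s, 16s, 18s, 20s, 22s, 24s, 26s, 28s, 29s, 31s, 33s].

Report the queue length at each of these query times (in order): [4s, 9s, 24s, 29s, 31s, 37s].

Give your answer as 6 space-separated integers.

Queue lengths at query times:
  query t=4s: backlog = 1
  query t=9s: backlog = 1
  query t=24s: backlog = 1
  query t=29s: backlog = 1
  query t=31s: backlog = 1
  query t=37s: backlog = 0

Answer: 1 1 1 1 1 0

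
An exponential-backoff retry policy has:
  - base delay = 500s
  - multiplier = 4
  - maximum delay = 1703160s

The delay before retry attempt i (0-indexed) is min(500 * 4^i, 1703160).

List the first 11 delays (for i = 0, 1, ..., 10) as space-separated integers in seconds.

Answer: 500 2000 8000 32000 128000 512000 1703160 1703160 1703160 1703160 1703160

Derivation:
Computing each delay:
  i=0: min(500*4^0, 1703160) = 500
  i=1: min(500*4^1, 1703160) = 2000
  i=2: min(500*4^2, 1703160) = 8000
  i=3: min(500*4^3, 1703160) = 32000
  i=4: min(500*4^4, 1703160) = 128000
  i=5: min(500*4^5, 1703160) = 512000
  i=6: min(500*4^6, 1703160) = 1703160
  i=7: min(500*4^7, 1703160) = 1703160
  i=8: min(500*4^8, 1703160) = 1703160
  i=9: min(500*4^9, 1703160) = 1703160
  i=10: min(500*4^10, 1703160) = 1703160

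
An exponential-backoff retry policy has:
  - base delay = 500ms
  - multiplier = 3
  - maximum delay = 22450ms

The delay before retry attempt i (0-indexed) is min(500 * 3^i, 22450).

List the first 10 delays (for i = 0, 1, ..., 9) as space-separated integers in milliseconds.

Computing each delay:
  i=0: min(500*3^0, 22450) = 500
  i=1: min(500*3^1, 22450) = 1500
  i=2: min(500*3^2, 22450) = 4500
  i=3: min(500*3^3, 22450) = 13500
  i=4: min(500*3^4, 22450) = 22450
  i=5: min(500*3^5, 22450) = 22450
  i=6: min(500*3^6, 22450) = 22450
  i=7: min(500*3^7, 22450) = 22450
  i=8: min(500*3^8, 22450) = 22450
  i=9: min(500*3^9, 22450) = 22450

Answer: 500 1500 4500 13500 22450 22450 22450 22450 22450 22450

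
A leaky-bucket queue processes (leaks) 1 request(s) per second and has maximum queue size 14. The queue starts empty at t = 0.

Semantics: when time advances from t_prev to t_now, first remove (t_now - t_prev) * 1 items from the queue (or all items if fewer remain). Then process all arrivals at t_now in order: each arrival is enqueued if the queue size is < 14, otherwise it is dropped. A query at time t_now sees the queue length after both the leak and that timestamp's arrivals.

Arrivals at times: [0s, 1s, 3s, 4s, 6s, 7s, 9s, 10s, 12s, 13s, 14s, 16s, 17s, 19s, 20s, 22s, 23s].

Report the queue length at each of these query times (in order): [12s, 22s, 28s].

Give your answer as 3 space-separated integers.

Queue lengths at query times:
  query t=12s: backlog = 1
  query t=22s: backlog = 1
  query t=28s: backlog = 0

Answer: 1 1 0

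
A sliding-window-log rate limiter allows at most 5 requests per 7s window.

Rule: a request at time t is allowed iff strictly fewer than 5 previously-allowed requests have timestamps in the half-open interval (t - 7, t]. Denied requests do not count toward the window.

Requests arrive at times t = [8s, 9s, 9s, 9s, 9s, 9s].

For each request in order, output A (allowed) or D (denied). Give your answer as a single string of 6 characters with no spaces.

Tracking allowed requests in the window:
  req#1 t=8s: ALLOW
  req#2 t=9s: ALLOW
  req#3 t=9s: ALLOW
  req#4 t=9s: ALLOW
  req#5 t=9s: ALLOW
  req#6 t=9s: DENY

Answer: AAAAAD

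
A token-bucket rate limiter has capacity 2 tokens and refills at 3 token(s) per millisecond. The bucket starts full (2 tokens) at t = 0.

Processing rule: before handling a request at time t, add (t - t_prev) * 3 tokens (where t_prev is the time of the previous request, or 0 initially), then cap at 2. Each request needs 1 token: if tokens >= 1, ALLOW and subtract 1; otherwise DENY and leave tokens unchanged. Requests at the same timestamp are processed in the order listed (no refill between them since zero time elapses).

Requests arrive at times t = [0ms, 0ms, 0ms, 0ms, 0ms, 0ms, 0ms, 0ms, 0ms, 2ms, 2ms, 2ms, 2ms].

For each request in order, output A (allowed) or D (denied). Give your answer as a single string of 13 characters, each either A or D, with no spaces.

Answer: AADDDDDDDAADD

Derivation:
Simulating step by step:
  req#1 t=0ms: ALLOW
  req#2 t=0ms: ALLOW
  req#3 t=0ms: DENY
  req#4 t=0ms: DENY
  req#5 t=0ms: DENY
  req#6 t=0ms: DENY
  req#7 t=0ms: DENY
  req#8 t=0ms: DENY
  req#9 t=0ms: DENY
  req#10 t=2ms: ALLOW
  req#11 t=2ms: ALLOW
  req#12 t=2ms: DENY
  req#13 t=2ms: DENY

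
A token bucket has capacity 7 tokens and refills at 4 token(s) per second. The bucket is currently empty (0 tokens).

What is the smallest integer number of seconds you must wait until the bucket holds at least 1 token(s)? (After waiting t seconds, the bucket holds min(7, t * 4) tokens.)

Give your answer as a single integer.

Need t * 4 >= 1, so t >= 1/4.
Smallest integer t = ceil(1/4) = 1.

Answer: 1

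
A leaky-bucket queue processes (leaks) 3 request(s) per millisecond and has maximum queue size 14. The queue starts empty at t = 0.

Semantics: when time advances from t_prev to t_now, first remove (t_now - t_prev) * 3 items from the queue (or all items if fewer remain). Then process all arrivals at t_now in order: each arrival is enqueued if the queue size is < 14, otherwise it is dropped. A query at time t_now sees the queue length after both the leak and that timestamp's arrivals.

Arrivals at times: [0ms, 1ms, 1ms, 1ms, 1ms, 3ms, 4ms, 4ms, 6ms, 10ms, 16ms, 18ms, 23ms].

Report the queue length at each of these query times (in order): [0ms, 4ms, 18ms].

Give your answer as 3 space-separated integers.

Answer: 1 2 1

Derivation:
Queue lengths at query times:
  query t=0ms: backlog = 1
  query t=4ms: backlog = 2
  query t=18ms: backlog = 1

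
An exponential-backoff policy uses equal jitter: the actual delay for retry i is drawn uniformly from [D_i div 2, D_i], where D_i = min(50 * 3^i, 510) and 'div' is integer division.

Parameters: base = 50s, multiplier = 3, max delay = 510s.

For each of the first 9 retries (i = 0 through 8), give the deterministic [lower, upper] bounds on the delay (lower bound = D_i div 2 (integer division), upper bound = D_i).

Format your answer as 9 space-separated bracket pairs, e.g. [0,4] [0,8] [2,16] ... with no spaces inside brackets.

Computing bounds per retry:
  i=0: D_i=min(50*3^0,510)=50, bounds=[25,50]
  i=1: D_i=min(50*3^1,510)=150, bounds=[75,150]
  i=2: D_i=min(50*3^2,510)=450, bounds=[225,450]
  i=3: D_i=min(50*3^3,510)=510, bounds=[255,510]
  i=4: D_i=min(50*3^4,510)=510, bounds=[255,510]
  i=5: D_i=min(50*3^5,510)=510, bounds=[255,510]
  i=6: D_i=min(50*3^6,510)=510, bounds=[255,510]
  i=7: D_i=min(50*3^7,510)=510, bounds=[255,510]
  i=8: D_i=min(50*3^8,510)=510, bounds=[255,510]

Answer: [25,50] [75,150] [225,450] [255,510] [255,510] [255,510] [255,510] [255,510] [255,510]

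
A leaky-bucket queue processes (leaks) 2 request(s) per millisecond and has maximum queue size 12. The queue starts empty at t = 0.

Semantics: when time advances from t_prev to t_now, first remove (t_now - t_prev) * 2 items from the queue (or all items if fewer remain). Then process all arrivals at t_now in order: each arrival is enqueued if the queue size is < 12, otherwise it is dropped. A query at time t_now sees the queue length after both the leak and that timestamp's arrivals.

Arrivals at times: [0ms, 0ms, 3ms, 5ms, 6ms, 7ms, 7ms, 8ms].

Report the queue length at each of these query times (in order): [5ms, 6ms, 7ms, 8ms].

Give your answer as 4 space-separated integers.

Answer: 1 1 2 1

Derivation:
Queue lengths at query times:
  query t=5ms: backlog = 1
  query t=6ms: backlog = 1
  query t=7ms: backlog = 2
  query t=8ms: backlog = 1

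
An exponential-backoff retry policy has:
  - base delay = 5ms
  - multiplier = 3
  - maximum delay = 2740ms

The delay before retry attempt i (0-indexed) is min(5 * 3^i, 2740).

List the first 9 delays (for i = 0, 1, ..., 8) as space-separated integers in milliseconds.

Computing each delay:
  i=0: min(5*3^0, 2740) = 5
  i=1: min(5*3^1, 2740) = 15
  i=2: min(5*3^2, 2740) = 45
  i=3: min(5*3^3, 2740) = 135
  i=4: min(5*3^4, 2740) = 405
  i=5: min(5*3^5, 2740) = 1215
  i=6: min(5*3^6, 2740) = 2740
  i=7: min(5*3^7, 2740) = 2740
  i=8: min(5*3^8, 2740) = 2740

Answer: 5 15 45 135 405 1215 2740 2740 2740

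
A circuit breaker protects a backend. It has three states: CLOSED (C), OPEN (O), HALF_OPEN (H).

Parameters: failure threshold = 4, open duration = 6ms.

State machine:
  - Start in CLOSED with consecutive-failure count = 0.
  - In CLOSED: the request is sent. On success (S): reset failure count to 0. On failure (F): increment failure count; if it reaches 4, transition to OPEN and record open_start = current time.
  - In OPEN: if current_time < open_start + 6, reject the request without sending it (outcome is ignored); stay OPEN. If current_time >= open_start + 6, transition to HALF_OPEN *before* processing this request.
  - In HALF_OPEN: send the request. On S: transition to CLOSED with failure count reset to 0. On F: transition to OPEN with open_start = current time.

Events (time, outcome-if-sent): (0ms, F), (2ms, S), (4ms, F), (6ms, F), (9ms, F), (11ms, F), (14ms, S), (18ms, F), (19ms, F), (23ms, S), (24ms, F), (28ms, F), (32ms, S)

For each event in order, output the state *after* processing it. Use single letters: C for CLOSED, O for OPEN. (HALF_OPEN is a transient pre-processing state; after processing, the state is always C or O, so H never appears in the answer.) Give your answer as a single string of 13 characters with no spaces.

Answer: CCCCCOOOOOOOC

Derivation:
State after each event:
  event#1 t=0ms outcome=F: state=CLOSED
  event#2 t=2ms outcome=S: state=CLOSED
  event#3 t=4ms outcome=F: state=CLOSED
  event#4 t=6ms outcome=F: state=CLOSED
  event#5 t=9ms outcome=F: state=CLOSED
  event#6 t=11ms outcome=F: state=OPEN
  event#7 t=14ms outcome=S: state=OPEN
  event#8 t=18ms outcome=F: state=OPEN
  event#9 t=19ms outcome=F: state=OPEN
  event#10 t=23ms outcome=S: state=OPEN
  event#11 t=24ms outcome=F: state=OPEN
  event#12 t=28ms outcome=F: state=OPEN
  event#13 t=32ms outcome=S: state=CLOSED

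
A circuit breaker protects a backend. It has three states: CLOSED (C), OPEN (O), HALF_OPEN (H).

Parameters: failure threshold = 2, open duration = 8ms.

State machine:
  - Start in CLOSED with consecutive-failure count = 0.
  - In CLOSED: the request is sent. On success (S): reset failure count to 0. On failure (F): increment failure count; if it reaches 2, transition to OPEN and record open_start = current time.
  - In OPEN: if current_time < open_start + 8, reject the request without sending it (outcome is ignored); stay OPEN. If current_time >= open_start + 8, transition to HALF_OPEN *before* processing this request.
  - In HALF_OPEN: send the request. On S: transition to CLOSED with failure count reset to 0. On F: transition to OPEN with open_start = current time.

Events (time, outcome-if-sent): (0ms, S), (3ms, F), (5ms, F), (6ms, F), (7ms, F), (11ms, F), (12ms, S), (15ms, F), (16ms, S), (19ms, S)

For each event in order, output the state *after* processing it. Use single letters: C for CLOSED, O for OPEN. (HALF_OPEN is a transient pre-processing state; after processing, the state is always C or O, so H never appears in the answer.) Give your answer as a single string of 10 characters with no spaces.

Answer: CCOOOOOOOO

Derivation:
State after each event:
  event#1 t=0ms outcome=S: state=CLOSED
  event#2 t=3ms outcome=F: state=CLOSED
  event#3 t=5ms outcome=F: state=OPEN
  event#4 t=6ms outcome=F: state=OPEN
  event#5 t=7ms outcome=F: state=OPEN
  event#6 t=11ms outcome=F: state=OPEN
  event#7 t=12ms outcome=S: state=OPEN
  event#8 t=15ms outcome=F: state=OPEN
  event#9 t=16ms outcome=S: state=OPEN
  event#10 t=19ms outcome=S: state=OPEN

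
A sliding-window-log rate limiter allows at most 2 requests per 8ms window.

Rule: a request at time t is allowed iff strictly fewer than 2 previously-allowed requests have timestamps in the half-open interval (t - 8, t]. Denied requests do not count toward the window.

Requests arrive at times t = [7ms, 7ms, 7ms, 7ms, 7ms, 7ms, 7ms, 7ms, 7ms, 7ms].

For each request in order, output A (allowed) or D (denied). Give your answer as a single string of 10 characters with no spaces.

Answer: AADDDDDDDD

Derivation:
Tracking allowed requests in the window:
  req#1 t=7ms: ALLOW
  req#2 t=7ms: ALLOW
  req#3 t=7ms: DENY
  req#4 t=7ms: DENY
  req#5 t=7ms: DENY
  req#6 t=7ms: DENY
  req#7 t=7ms: DENY
  req#8 t=7ms: DENY
  req#9 t=7ms: DENY
  req#10 t=7ms: DENY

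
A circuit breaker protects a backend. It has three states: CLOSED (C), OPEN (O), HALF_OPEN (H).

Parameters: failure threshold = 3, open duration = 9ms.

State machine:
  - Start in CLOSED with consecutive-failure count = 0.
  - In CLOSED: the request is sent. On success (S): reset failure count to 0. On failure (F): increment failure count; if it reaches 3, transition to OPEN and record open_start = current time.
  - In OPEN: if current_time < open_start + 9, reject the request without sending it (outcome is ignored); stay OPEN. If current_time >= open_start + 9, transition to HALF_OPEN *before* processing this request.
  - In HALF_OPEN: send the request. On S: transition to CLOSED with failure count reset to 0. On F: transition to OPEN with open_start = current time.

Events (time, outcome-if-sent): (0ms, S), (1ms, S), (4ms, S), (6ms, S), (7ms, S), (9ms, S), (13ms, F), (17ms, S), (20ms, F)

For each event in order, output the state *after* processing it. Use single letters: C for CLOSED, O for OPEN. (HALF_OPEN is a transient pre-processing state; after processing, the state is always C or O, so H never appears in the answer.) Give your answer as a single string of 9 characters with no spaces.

Answer: CCCCCCCCC

Derivation:
State after each event:
  event#1 t=0ms outcome=S: state=CLOSED
  event#2 t=1ms outcome=S: state=CLOSED
  event#3 t=4ms outcome=S: state=CLOSED
  event#4 t=6ms outcome=S: state=CLOSED
  event#5 t=7ms outcome=S: state=CLOSED
  event#6 t=9ms outcome=S: state=CLOSED
  event#7 t=13ms outcome=F: state=CLOSED
  event#8 t=17ms outcome=S: state=CLOSED
  event#9 t=20ms outcome=F: state=CLOSED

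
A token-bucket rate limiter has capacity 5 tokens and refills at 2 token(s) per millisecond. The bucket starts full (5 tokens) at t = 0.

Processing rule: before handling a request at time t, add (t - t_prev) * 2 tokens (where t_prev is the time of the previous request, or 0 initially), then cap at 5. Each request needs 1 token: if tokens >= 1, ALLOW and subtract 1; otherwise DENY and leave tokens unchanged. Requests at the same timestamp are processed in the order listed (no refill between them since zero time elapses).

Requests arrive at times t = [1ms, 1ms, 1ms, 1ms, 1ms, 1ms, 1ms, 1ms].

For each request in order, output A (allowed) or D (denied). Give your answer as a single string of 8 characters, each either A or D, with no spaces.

Answer: AAAAADDD

Derivation:
Simulating step by step:
  req#1 t=1ms: ALLOW
  req#2 t=1ms: ALLOW
  req#3 t=1ms: ALLOW
  req#4 t=1ms: ALLOW
  req#5 t=1ms: ALLOW
  req#6 t=1ms: DENY
  req#7 t=1ms: DENY
  req#8 t=1ms: DENY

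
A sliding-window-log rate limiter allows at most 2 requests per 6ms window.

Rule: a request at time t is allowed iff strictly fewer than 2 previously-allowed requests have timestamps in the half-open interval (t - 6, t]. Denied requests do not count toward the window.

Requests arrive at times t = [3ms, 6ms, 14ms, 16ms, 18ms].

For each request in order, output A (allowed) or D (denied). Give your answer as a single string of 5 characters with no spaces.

Tracking allowed requests in the window:
  req#1 t=3ms: ALLOW
  req#2 t=6ms: ALLOW
  req#3 t=14ms: ALLOW
  req#4 t=16ms: ALLOW
  req#5 t=18ms: DENY

Answer: AAAAD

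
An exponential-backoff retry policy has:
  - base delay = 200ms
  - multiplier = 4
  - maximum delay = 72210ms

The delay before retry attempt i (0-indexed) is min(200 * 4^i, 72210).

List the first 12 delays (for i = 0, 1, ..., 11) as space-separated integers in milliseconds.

Answer: 200 800 3200 12800 51200 72210 72210 72210 72210 72210 72210 72210

Derivation:
Computing each delay:
  i=0: min(200*4^0, 72210) = 200
  i=1: min(200*4^1, 72210) = 800
  i=2: min(200*4^2, 72210) = 3200
  i=3: min(200*4^3, 72210) = 12800
  i=4: min(200*4^4, 72210) = 51200
  i=5: min(200*4^5, 72210) = 72210
  i=6: min(200*4^6, 72210) = 72210
  i=7: min(200*4^7, 72210) = 72210
  i=8: min(200*4^8, 72210) = 72210
  i=9: min(200*4^9, 72210) = 72210
  i=10: min(200*4^10, 72210) = 72210
  i=11: min(200*4^11, 72210) = 72210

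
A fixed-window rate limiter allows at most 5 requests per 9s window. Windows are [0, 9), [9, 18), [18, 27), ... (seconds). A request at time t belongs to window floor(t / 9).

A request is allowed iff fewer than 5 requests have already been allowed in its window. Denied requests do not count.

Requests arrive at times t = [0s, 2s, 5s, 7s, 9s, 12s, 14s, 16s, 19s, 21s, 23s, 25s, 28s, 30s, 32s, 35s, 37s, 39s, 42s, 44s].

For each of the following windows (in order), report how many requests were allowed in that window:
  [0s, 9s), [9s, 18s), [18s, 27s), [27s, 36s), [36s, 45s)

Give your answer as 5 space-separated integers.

Processing requests:
  req#1 t=0s (window 0): ALLOW
  req#2 t=2s (window 0): ALLOW
  req#3 t=5s (window 0): ALLOW
  req#4 t=7s (window 0): ALLOW
  req#5 t=9s (window 1): ALLOW
  req#6 t=12s (window 1): ALLOW
  req#7 t=14s (window 1): ALLOW
  req#8 t=16s (window 1): ALLOW
  req#9 t=19s (window 2): ALLOW
  req#10 t=21s (window 2): ALLOW
  req#11 t=23s (window 2): ALLOW
  req#12 t=25s (window 2): ALLOW
  req#13 t=28s (window 3): ALLOW
  req#14 t=30s (window 3): ALLOW
  req#15 t=32s (window 3): ALLOW
  req#16 t=35s (window 3): ALLOW
  req#17 t=37s (window 4): ALLOW
  req#18 t=39s (window 4): ALLOW
  req#19 t=42s (window 4): ALLOW
  req#20 t=44s (window 4): ALLOW

Allowed counts by window: 4 4 4 4 4

Answer: 4 4 4 4 4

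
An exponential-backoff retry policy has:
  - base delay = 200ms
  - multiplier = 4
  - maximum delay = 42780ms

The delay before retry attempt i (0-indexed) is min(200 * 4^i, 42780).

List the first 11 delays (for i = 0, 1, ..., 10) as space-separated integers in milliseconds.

Computing each delay:
  i=0: min(200*4^0, 42780) = 200
  i=1: min(200*4^1, 42780) = 800
  i=2: min(200*4^2, 42780) = 3200
  i=3: min(200*4^3, 42780) = 12800
  i=4: min(200*4^4, 42780) = 42780
  i=5: min(200*4^5, 42780) = 42780
  i=6: min(200*4^6, 42780) = 42780
  i=7: min(200*4^7, 42780) = 42780
  i=8: min(200*4^8, 42780) = 42780
  i=9: min(200*4^9, 42780) = 42780
  i=10: min(200*4^10, 42780) = 42780

Answer: 200 800 3200 12800 42780 42780 42780 42780 42780 42780 42780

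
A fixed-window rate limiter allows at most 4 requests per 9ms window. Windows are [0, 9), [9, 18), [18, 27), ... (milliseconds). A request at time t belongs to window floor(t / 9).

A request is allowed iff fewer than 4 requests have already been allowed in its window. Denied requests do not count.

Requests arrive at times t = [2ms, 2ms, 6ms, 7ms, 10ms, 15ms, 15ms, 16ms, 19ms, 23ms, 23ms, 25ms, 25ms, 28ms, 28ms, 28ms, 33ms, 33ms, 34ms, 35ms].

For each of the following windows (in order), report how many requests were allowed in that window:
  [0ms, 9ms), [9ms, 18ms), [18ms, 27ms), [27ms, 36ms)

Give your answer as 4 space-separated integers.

Answer: 4 4 4 4

Derivation:
Processing requests:
  req#1 t=2ms (window 0): ALLOW
  req#2 t=2ms (window 0): ALLOW
  req#3 t=6ms (window 0): ALLOW
  req#4 t=7ms (window 0): ALLOW
  req#5 t=10ms (window 1): ALLOW
  req#6 t=15ms (window 1): ALLOW
  req#7 t=15ms (window 1): ALLOW
  req#8 t=16ms (window 1): ALLOW
  req#9 t=19ms (window 2): ALLOW
  req#10 t=23ms (window 2): ALLOW
  req#11 t=23ms (window 2): ALLOW
  req#12 t=25ms (window 2): ALLOW
  req#13 t=25ms (window 2): DENY
  req#14 t=28ms (window 3): ALLOW
  req#15 t=28ms (window 3): ALLOW
  req#16 t=28ms (window 3): ALLOW
  req#17 t=33ms (window 3): ALLOW
  req#18 t=33ms (window 3): DENY
  req#19 t=34ms (window 3): DENY
  req#20 t=35ms (window 3): DENY

Allowed counts by window: 4 4 4 4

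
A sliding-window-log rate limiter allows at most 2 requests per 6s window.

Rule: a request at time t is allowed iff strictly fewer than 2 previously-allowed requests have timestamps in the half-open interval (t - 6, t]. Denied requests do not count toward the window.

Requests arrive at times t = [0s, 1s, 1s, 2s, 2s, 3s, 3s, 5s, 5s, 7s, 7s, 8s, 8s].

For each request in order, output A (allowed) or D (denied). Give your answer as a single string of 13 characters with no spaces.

Tracking allowed requests in the window:
  req#1 t=0s: ALLOW
  req#2 t=1s: ALLOW
  req#3 t=1s: DENY
  req#4 t=2s: DENY
  req#5 t=2s: DENY
  req#6 t=3s: DENY
  req#7 t=3s: DENY
  req#8 t=5s: DENY
  req#9 t=5s: DENY
  req#10 t=7s: ALLOW
  req#11 t=7s: ALLOW
  req#12 t=8s: DENY
  req#13 t=8s: DENY

Answer: AADDDDDDDAADD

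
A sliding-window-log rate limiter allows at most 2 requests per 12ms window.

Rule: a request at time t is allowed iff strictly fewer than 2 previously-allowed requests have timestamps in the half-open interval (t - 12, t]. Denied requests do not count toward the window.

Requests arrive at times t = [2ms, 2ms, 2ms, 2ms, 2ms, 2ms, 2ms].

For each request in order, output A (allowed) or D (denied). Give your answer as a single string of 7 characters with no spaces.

Answer: AADDDDD

Derivation:
Tracking allowed requests in the window:
  req#1 t=2ms: ALLOW
  req#2 t=2ms: ALLOW
  req#3 t=2ms: DENY
  req#4 t=2ms: DENY
  req#5 t=2ms: DENY
  req#6 t=2ms: DENY
  req#7 t=2ms: DENY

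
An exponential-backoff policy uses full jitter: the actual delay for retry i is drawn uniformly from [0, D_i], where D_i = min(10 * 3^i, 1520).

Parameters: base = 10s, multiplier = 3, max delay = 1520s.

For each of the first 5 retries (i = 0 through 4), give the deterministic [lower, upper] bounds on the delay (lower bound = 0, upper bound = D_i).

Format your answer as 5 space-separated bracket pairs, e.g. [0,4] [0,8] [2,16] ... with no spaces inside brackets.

Answer: [0,10] [0,30] [0,90] [0,270] [0,810]

Derivation:
Computing bounds per retry:
  i=0: D_i=min(10*3^0,1520)=10, bounds=[0,10]
  i=1: D_i=min(10*3^1,1520)=30, bounds=[0,30]
  i=2: D_i=min(10*3^2,1520)=90, bounds=[0,90]
  i=3: D_i=min(10*3^3,1520)=270, bounds=[0,270]
  i=4: D_i=min(10*3^4,1520)=810, bounds=[0,810]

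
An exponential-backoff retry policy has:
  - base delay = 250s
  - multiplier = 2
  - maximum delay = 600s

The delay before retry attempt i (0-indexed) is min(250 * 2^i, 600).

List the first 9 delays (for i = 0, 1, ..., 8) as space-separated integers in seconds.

Computing each delay:
  i=0: min(250*2^0, 600) = 250
  i=1: min(250*2^1, 600) = 500
  i=2: min(250*2^2, 600) = 600
  i=3: min(250*2^3, 600) = 600
  i=4: min(250*2^4, 600) = 600
  i=5: min(250*2^5, 600) = 600
  i=6: min(250*2^6, 600) = 600
  i=7: min(250*2^7, 600) = 600
  i=8: min(250*2^8, 600) = 600

Answer: 250 500 600 600 600 600 600 600 600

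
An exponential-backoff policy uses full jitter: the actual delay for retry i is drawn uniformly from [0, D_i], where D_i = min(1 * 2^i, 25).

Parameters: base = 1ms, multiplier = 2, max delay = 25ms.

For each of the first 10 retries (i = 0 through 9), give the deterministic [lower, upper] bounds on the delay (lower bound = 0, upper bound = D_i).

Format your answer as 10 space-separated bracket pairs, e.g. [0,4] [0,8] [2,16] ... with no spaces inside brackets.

Answer: [0,1] [0,2] [0,4] [0,8] [0,16] [0,25] [0,25] [0,25] [0,25] [0,25]

Derivation:
Computing bounds per retry:
  i=0: D_i=min(1*2^0,25)=1, bounds=[0,1]
  i=1: D_i=min(1*2^1,25)=2, bounds=[0,2]
  i=2: D_i=min(1*2^2,25)=4, bounds=[0,4]
  i=3: D_i=min(1*2^3,25)=8, bounds=[0,8]
  i=4: D_i=min(1*2^4,25)=16, bounds=[0,16]
  i=5: D_i=min(1*2^5,25)=25, bounds=[0,25]
  i=6: D_i=min(1*2^6,25)=25, bounds=[0,25]
  i=7: D_i=min(1*2^7,25)=25, bounds=[0,25]
  i=8: D_i=min(1*2^8,25)=25, bounds=[0,25]
  i=9: D_i=min(1*2^9,25)=25, bounds=[0,25]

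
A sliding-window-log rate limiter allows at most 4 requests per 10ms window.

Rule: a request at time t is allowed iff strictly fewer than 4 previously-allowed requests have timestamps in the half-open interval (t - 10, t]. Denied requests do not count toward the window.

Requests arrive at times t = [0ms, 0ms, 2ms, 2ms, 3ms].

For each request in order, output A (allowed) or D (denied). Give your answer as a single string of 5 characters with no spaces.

Answer: AAAAD

Derivation:
Tracking allowed requests in the window:
  req#1 t=0ms: ALLOW
  req#2 t=0ms: ALLOW
  req#3 t=2ms: ALLOW
  req#4 t=2ms: ALLOW
  req#5 t=3ms: DENY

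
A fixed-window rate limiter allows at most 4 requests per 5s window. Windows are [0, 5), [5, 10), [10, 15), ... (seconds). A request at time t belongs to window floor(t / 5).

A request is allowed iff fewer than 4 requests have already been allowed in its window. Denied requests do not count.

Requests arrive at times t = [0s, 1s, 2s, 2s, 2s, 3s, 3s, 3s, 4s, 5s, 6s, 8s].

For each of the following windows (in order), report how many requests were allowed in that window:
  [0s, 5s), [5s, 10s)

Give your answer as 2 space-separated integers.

Answer: 4 3

Derivation:
Processing requests:
  req#1 t=0s (window 0): ALLOW
  req#2 t=1s (window 0): ALLOW
  req#3 t=2s (window 0): ALLOW
  req#4 t=2s (window 0): ALLOW
  req#5 t=2s (window 0): DENY
  req#6 t=3s (window 0): DENY
  req#7 t=3s (window 0): DENY
  req#8 t=3s (window 0): DENY
  req#9 t=4s (window 0): DENY
  req#10 t=5s (window 1): ALLOW
  req#11 t=6s (window 1): ALLOW
  req#12 t=8s (window 1): ALLOW

Allowed counts by window: 4 3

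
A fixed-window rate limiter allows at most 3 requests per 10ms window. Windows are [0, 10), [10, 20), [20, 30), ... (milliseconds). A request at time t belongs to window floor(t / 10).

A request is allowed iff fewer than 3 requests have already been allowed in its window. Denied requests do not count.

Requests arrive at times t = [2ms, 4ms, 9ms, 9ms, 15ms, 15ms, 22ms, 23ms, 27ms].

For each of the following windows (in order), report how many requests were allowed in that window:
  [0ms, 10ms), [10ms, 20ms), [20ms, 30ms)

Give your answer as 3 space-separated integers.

Answer: 3 2 3

Derivation:
Processing requests:
  req#1 t=2ms (window 0): ALLOW
  req#2 t=4ms (window 0): ALLOW
  req#3 t=9ms (window 0): ALLOW
  req#4 t=9ms (window 0): DENY
  req#5 t=15ms (window 1): ALLOW
  req#6 t=15ms (window 1): ALLOW
  req#7 t=22ms (window 2): ALLOW
  req#8 t=23ms (window 2): ALLOW
  req#9 t=27ms (window 2): ALLOW

Allowed counts by window: 3 2 3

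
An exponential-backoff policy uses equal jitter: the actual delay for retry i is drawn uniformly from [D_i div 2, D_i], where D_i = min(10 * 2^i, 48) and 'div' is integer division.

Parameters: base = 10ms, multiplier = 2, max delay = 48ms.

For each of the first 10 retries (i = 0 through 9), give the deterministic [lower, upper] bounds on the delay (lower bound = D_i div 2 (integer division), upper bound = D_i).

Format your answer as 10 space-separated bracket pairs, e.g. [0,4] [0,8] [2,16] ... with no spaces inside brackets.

Computing bounds per retry:
  i=0: D_i=min(10*2^0,48)=10, bounds=[5,10]
  i=1: D_i=min(10*2^1,48)=20, bounds=[10,20]
  i=2: D_i=min(10*2^2,48)=40, bounds=[20,40]
  i=3: D_i=min(10*2^3,48)=48, bounds=[24,48]
  i=4: D_i=min(10*2^4,48)=48, bounds=[24,48]
  i=5: D_i=min(10*2^5,48)=48, bounds=[24,48]
  i=6: D_i=min(10*2^6,48)=48, bounds=[24,48]
  i=7: D_i=min(10*2^7,48)=48, bounds=[24,48]
  i=8: D_i=min(10*2^8,48)=48, bounds=[24,48]
  i=9: D_i=min(10*2^9,48)=48, bounds=[24,48]

Answer: [5,10] [10,20] [20,40] [24,48] [24,48] [24,48] [24,48] [24,48] [24,48] [24,48]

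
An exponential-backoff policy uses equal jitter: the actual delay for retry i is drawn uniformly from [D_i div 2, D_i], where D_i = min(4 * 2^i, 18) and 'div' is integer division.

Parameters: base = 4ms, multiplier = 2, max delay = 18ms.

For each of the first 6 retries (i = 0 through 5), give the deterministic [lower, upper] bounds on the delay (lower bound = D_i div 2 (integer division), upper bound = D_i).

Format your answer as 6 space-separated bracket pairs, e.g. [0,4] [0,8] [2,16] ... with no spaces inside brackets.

Computing bounds per retry:
  i=0: D_i=min(4*2^0,18)=4, bounds=[2,4]
  i=1: D_i=min(4*2^1,18)=8, bounds=[4,8]
  i=2: D_i=min(4*2^2,18)=16, bounds=[8,16]
  i=3: D_i=min(4*2^3,18)=18, bounds=[9,18]
  i=4: D_i=min(4*2^4,18)=18, bounds=[9,18]
  i=5: D_i=min(4*2^5,18)=18, bounds=[9,18]

Answer: [2,4] [4,8] [8,16] [9,18] [9,18] [9,18]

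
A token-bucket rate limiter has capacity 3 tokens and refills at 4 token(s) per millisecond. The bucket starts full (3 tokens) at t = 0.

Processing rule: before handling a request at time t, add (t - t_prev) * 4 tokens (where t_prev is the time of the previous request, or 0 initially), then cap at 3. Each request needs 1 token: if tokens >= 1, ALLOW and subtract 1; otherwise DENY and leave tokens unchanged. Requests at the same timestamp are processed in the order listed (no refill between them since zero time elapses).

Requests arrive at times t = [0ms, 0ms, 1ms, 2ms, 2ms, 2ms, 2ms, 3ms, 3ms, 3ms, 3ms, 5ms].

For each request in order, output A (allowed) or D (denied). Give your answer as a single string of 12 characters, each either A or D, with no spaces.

Simulating step by step:
  req#1 t=0ms: ALLOW
  req#2 t=0ms: ALLOW
  req#3 t=1ms: ALLOW
  req#4 t=2ms: ALLOW
  req#5 t=2ms: ALLOW
  req#6 t=2ms: ALLOW
  req#7 t=2ms: DENY
  req#8 t=3ms: ALLOW
  req#9 t=3ms: ALLOW
  req#10 t=3ms: ALLOW
  req#11 t=3ms: DENY
  req#12 t=5ms: ALLOW

Answer: AAAAAADAAADA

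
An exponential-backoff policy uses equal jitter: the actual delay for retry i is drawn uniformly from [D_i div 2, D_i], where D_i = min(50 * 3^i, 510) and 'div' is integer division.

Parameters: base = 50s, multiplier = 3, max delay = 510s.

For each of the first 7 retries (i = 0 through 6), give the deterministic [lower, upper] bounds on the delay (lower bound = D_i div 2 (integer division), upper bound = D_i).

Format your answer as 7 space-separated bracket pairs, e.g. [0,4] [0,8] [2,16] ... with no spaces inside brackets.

Computing bounds per retry:
  i=0: D_i=min(50*3^0,510)=50, bounds=[25,50]
  i=1: D_i=min(50*3^1,510)=150, bounds=[75,150]
  i=2: D_i=min(50*3^2,510)=450, bounds=[225,450]
  i=3: D_i=min(50*3^3,510)=510, bounds=[255,510]
  i=4: D_i=min(50*3^4,510)=510, bounds=[255,510]
  i=5: D_i=min(50*3^5,510)=510, bounds=[255,510]
  i=6: D_i=min(50*3^6,510)=510, bounds=[255,510]

Answer: [25,50] [75,150] [225,450] [255,510] [255,510] [255,510] [255,510]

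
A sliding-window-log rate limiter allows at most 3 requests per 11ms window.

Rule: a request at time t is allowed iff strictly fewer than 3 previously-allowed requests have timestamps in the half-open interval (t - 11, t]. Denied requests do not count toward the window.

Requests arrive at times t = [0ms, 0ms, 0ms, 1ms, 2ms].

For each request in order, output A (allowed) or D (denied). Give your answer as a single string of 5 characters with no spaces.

Answer: AAADD

Derivation:
Tracking allowed requests in the window:
  req#1 t=0ms: ALLOW
  req#2 t=0ms: ALLOW
  req#3 t=0ms: ALLOW
  req#4 t=1ms: DENY
  req#5 t=2ms: DENY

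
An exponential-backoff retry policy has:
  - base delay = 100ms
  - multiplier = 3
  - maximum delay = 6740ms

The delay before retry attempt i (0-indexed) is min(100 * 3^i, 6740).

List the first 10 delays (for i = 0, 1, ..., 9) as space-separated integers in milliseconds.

Answer: 100 300 900 2700 6740 6740 6740 6740 6740 6740

Derivation:
Computing each delay:
  i=0: min(100*3^0, 6740) = 100
  i=1: min(100*3^1, 6740) = 300
  i=2: min(100*3^2, 6740) = 900
  i=3: min(100*3^3, 6740) = 2700
  i=4: min(100*3^4, 6740) = 6740
  i=5: min(100*3^5, 6740) = 6740
  i=6: min(100*3^6, 6740) = 6740
  i=7: min(100*3^7, 6740) = 6740
  i=8: min(100*3^8, 6740) = 6740
  i=9: min(100*3^9, 6740) = 6740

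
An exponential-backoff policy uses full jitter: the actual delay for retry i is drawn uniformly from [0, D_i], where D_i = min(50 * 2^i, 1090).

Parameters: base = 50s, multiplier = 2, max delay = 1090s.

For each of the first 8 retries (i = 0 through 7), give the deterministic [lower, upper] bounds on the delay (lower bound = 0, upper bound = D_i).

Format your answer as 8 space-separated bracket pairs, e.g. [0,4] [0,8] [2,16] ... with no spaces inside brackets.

Answer: [0,50] [0,100] [0,200] [0,400] [0,800] [0,1090] [0,1090] [0,1090]

Derivation:
Computing bounds per retry:
  i=0: D_i=min(50*2^0,1090)=50, bounds=[0,50]
  i=1: D_i=min(50*2^1,1090)=100, bounds=[0,100]
  i=2: D_i=min(50*2^2,1090)=200, bounds=[0,200]
  i=3: D_i=min(50*2^3,1090)=400, bounds=[0,400]
  i=4: D_i=min(50*2^4,1090)=800, bounds=[0,800]
  i=5: D_i=min(50*2^5,1090)=1090, bounds=[0,1090]
  i=6: D_i=min(50*2^6,1090)=1090, bounds=[0,1090]
  i=7: D_i=min(50*2^7,1090)=1090, bounds=[0,1090]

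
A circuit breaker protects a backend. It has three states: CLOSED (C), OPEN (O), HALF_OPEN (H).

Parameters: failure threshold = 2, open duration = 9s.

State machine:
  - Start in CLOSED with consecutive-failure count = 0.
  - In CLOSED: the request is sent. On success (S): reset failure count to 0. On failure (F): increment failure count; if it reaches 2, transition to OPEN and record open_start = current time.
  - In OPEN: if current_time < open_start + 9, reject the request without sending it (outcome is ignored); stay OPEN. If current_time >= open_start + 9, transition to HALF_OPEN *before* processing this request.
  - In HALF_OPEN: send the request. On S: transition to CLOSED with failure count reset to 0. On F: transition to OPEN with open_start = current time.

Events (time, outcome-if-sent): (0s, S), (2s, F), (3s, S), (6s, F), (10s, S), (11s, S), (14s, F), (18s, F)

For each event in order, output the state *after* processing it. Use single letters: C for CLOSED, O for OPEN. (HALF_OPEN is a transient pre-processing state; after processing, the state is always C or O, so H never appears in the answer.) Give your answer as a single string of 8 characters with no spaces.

State after each event:
  event#1 t=0s outcome=S: state=CLOSED
  event#2 t=2s outcome=F: state=CLOSED
  event#3 t=3s outcome=S: state=CLOSED
  event#4 t=6s outcome=F: state=CLOSED
  event#5 t=10s outcome=S: state=CLOSED
  event#6 t=11s outcome=S: state=CLOSED
  event#7 t=14s outcome=F: state=CLOSED
  event#8 t=18s outcome=F: state=OPEN

Answer: CCCCCCCO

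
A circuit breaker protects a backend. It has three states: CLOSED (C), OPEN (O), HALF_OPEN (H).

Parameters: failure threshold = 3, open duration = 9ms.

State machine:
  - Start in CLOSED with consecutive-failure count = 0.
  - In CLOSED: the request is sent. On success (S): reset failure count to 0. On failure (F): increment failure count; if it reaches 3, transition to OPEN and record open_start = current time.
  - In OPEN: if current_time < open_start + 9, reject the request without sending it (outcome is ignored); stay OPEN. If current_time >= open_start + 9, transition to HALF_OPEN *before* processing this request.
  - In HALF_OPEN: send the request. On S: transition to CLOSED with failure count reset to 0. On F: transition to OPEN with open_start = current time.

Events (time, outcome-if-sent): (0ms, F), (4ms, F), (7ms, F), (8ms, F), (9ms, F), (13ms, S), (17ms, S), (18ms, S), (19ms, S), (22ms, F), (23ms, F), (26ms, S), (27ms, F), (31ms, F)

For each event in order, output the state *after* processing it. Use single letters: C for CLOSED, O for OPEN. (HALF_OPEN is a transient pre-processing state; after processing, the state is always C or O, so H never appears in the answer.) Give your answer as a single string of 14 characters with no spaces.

Answer: CCOOOOCCCCCCCC

Derivation:
State after each event:
  event#1 t=0ms outcome=F: state=CLOSED
  event#2 t=4ms outcome=F: state=CLOSED
  event#3 t=7ms outcome=F: state=OPEN
  event#4 t=8ms outcome=F: state=OPEN
  event#5 t=9ms outcome=F: state=OPEN
  event#6 t=13ms outcome=S: state=OPEN
  event#7 t=17ms outcome=S: state=CLOSED
  event#8 t=18ms outcome=S: state=CLOSED
  event#9 t=19ms outcome=S: state=CLOSED
  event#10 t=22ms outcome=F: state=CLOSED
  event#11 t=23ms outcome=F: state=CLOSED
  event#12 t=26ms outcome=S: state=CLOSED
  event#13 t=27ms outcome=F: state=CLOSED
  event#14 t=31ms outcome=F: state=CLOSED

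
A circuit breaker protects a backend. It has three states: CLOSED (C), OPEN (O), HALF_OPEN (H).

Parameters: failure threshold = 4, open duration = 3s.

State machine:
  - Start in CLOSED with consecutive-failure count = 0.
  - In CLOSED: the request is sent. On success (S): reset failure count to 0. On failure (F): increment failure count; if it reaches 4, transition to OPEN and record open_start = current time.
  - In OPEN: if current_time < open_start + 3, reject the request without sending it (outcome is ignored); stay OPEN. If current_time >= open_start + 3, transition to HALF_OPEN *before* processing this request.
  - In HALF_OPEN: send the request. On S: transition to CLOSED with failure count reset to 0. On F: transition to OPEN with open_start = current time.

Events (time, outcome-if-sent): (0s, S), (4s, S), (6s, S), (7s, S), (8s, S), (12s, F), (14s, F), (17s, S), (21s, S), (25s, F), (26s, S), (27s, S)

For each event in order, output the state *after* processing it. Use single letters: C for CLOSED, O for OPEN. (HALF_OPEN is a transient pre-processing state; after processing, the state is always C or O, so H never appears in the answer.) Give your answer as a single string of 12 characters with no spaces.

Answer: CCCCCCCCCCCC

Derivation:
State after each event:
  event#1 t=0s outcome=S: state=CLOSED
  event#2 t=4s outcome=S: state=CLOSED
  event#3 t=6s outcome=S: state=CLOSED
  event#4 t=7s outcome=S: state=CLOSED
  event#5 t=8s outcome=S: state=CLOSED
  event#6 t=12s outcome=F: state=CLOSED
  event#7 t=14s outcome=F: state=CLOSED
  event#8 t=17s outcome=S: state=CLOSED
  event#9 t=21s outcome=S: state=CLOSED
  event#10 t=25s outcome=F: state=CLOSED
  event#11 t=26s outcome=S: state=CLOSED
  event#12 t=27s outcome=S: state=CLOSED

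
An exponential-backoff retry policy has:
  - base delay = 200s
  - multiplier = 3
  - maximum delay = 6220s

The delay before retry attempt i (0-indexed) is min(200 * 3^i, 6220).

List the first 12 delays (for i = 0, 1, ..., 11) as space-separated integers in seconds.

Computing each delay:
  i=0: min(200*3^0, 6220) = 200
  i=1: min(200*3^1, 6220) = 600
  i=2: min(200*3^2, 6220) = 1800
  i=3: min(200*3^3, 6220) = 5400
  i=4: min(200*3^4, 6220) = 6220
  i=5: min(200*3^5, 6220) = 6220
  i=6: min(200*3^6, 6220) = 6220
  i=7: min(200*3^7, 6220) = 6220
  i=8: min(200*3^8, 6220) = 6220
  i=9: min(200*3^9, 6220) = 6220
  i=10: min(200*3^10, 6220) = 6220
  i=11: min(200*3^11, 6220) = 6220

Answer: 200 600 1800 5400 6220 6220 6220 6220 6220 6220 6220 6220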